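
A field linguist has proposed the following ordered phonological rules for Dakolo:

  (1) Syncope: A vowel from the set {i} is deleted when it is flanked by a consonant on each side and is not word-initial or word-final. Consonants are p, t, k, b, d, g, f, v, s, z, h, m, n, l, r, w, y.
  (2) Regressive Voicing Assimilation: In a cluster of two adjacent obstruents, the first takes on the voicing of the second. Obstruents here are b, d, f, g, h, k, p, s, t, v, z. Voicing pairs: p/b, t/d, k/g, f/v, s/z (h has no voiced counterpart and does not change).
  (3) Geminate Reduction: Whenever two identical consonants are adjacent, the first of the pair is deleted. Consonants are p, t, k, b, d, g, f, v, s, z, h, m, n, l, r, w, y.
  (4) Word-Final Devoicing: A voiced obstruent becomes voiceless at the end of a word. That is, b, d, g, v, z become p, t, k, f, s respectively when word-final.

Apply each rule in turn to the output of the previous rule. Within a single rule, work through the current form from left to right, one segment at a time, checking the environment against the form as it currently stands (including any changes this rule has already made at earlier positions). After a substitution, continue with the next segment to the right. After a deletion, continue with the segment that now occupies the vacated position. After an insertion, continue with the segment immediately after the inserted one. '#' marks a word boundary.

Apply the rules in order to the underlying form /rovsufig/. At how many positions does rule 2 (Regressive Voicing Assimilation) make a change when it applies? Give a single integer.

(1) Syncope: [rovsufig] → [rovsufg]
(2) Regressive Voicing Assimilation: [rovsufg] → [rofsuvg]
(3) Geminate Reduction: no change — [rofsuvg]
(4) Word-Final Devoicing: [rofsuvg] → [rofsuvk]
Rule 2 changed 2 position(s).

2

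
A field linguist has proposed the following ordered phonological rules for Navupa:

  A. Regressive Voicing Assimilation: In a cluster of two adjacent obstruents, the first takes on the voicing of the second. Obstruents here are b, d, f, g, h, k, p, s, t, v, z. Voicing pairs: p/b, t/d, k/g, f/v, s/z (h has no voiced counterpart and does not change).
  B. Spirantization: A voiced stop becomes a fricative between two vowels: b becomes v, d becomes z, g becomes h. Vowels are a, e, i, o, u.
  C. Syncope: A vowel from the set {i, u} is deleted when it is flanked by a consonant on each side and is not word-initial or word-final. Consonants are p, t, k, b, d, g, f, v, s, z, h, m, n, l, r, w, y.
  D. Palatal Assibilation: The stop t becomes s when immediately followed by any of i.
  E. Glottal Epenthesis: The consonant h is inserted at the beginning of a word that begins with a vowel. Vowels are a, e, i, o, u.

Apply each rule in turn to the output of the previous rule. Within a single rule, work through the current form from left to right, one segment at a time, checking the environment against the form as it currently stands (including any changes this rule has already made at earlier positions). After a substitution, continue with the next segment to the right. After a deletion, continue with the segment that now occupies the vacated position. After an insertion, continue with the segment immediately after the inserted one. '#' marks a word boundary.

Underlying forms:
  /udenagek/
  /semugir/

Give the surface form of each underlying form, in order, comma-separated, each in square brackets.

[huzenahek], [semhr]

/udenagek/:
  A Regressive Voicing Assimilation: no change — [udenagek]
  B Spirantization: [udenagek] → [uzenahek]
  C Syncope: no change — [uzenahek]
  D Palatal Assibilation: no change — [uzenahek]
  E Glottal Epenthesis: [uzenahek] → [huzenahek]
/semugir/:
  A Regressive Voicing Assimilation: no change — [semugir]
  B Spirantization: [semugir] → [semuhir]
  C Syncope: [semuhir] → [semhr]
  D Palatal Assibilation: no change — [semhr]
  E Glottal Epenthesis: no change — [semhr]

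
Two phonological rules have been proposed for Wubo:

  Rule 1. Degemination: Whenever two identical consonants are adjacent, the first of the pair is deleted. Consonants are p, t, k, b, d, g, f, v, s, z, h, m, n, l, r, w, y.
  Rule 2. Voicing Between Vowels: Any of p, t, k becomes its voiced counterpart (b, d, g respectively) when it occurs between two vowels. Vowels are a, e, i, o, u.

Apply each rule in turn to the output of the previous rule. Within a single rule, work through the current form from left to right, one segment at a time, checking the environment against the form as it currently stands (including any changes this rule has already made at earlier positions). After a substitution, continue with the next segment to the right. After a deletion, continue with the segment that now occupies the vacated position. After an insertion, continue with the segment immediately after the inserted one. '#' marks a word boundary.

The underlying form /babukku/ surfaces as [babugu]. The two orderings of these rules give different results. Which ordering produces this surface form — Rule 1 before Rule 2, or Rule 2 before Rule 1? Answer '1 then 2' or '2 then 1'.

Order 1 then 2:
  1 Degemination: [babukku] → [babuku]
  2 Voicing Between Vowels: [babuku] → [babugu]
  result: [babugu]
Order 2 then 1:
  2 Voicing Between Vowels: no change — [babukku]
  1 Degemination: [babukku] → [babuku]
  result: [babuku]

1 then 2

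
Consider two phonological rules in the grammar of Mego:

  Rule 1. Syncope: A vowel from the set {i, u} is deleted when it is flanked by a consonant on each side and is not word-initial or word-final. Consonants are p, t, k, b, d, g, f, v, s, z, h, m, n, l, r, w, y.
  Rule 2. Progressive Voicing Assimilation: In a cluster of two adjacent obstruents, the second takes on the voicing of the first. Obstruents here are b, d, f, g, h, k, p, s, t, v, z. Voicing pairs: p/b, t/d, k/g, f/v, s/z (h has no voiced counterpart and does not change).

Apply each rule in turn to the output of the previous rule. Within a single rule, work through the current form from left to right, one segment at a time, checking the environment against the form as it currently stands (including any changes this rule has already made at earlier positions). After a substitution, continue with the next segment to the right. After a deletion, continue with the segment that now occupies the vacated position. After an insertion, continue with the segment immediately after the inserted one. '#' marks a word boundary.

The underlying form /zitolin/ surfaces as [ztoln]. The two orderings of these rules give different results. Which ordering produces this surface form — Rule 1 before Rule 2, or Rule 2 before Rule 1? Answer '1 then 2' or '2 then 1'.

2 then 1

Order 1 then 2:
  1 Syncope: [zitolin] → [ztoln]
  2 Progressive Voicing Assimilation: [ztoln] → [zdoln]
  result: [zdoln]
Order 2 then 1:
  2 Progressive Voicing Assimilation: no change — [zitolin]
  1 Syncope: [zitolin] → [ztoln]
  result: [ztoln]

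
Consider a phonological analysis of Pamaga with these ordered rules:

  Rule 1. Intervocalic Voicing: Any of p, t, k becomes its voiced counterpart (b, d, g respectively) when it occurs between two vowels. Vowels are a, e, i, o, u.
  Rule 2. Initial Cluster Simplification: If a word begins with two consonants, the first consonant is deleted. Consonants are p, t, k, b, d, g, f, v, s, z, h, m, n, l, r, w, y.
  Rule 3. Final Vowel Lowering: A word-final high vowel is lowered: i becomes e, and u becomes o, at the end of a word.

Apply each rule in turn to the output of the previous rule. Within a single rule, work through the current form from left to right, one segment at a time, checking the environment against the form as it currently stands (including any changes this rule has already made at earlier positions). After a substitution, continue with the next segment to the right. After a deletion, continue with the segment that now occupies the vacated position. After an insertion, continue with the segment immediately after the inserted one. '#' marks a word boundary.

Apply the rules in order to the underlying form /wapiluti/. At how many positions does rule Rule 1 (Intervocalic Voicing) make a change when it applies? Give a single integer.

Rule 1 Intervocalic Voicing: [wapiluti] → [wabiludi]
Rule 2 Initial Cluster Simplification: no change — [wabiludi]
Rule 3 Final Vowel Lowering: [wabiludi] → [wabilude]
Rule Rule 1 changed 2 position(s).

2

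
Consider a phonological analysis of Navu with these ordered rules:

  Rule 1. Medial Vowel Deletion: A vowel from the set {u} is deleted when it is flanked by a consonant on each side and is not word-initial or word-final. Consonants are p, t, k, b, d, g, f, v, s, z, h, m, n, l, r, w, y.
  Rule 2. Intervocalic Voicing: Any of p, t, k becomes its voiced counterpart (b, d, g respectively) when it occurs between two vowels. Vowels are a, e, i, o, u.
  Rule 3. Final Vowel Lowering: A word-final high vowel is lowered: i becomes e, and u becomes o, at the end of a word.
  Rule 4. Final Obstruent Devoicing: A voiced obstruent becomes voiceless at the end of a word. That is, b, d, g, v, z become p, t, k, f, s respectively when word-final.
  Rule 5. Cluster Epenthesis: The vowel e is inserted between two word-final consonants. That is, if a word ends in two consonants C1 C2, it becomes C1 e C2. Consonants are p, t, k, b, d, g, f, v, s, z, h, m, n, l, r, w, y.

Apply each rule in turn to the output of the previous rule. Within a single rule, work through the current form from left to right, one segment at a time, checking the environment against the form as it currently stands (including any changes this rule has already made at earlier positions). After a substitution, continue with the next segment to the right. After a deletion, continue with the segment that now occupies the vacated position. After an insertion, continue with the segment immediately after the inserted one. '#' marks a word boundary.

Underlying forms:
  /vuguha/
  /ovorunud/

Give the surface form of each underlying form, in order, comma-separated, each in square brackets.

/vuguha/:
  Rule 1 Medial Vowel Deletion: [vuguha] → [vgha]
  Rule 2 Intervocalic Voicing: no change — [vgha]
  Rule 3 Final Vowel Lowering: no change — [vgha]
  Rule 4 Final Obstruent Devoicing: no change — [vgha]
  Rule 5 Cluster Epenthesis: no change — [vgha]
/ovorunud/:
  Rule 1 Medial Vowel Deletion: [ovorunud] → [ovornd]
  Rule 2 Intervocalic Voicing: no change — [ovornd]
  Rule 3 Final Vowel Lowering: no change — [ovornd]
  Rule 4 Final Obstruent Devoicing: [ovornd] → [ovornt]
  Rule 5 Cluster Epenthesis: [ovornt] → [ovornet]

[vgha], [ovornet]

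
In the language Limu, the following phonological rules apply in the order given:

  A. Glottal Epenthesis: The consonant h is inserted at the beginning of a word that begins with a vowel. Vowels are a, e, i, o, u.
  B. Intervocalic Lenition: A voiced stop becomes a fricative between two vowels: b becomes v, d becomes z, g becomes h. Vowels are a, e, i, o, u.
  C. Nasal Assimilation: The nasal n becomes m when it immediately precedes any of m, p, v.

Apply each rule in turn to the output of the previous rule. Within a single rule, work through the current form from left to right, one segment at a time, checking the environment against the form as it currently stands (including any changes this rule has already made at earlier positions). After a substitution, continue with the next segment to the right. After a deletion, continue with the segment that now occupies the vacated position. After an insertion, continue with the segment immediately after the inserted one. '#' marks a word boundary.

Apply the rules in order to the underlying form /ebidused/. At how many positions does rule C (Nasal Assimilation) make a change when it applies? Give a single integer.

0

A Glottal Epenthesis: [ebidused] → [hebidused]
B Intervocalic Lenition: [hebidused] → [hevizused]
C Nasal Assimilation: no change — [hevizused]
Rule C changed 0 position(s).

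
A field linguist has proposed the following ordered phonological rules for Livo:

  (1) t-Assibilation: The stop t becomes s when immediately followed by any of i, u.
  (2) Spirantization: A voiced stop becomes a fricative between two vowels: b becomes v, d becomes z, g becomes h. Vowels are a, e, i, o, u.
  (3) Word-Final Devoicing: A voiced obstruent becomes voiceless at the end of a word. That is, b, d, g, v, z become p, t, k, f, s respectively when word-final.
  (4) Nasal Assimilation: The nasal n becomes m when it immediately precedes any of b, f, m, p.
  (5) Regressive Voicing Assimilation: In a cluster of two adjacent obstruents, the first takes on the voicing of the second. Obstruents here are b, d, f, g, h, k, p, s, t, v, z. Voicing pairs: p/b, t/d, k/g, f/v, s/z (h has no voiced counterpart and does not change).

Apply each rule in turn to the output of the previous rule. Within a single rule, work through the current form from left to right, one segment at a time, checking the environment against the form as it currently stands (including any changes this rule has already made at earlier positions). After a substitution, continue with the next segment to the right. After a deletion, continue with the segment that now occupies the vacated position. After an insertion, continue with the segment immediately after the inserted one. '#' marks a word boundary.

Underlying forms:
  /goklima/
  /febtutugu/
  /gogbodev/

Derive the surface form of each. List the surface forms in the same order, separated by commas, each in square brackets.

[goklima], [fepsusuhu], [gogbozef]

/goklima/:
  (1) t-Assibilation: no change — [goklima]
  (2) Spirantization: no change — [goklima]
  (3) Word-Final Devoicing: no change — [goklima]
  (4) Nasal Assimilation: no change — [goklima]
  (5) Regressive Voicing Assimilation: no change — [goklima]
/febtutugu/:
  (1) t-Assibilation: [febtutugu] → [febsusugu]
  (2) Spirantization: [febsusugu] → [febsusuhu]
  (3) Word-Final Devoicing: no change — [febsusuhu]
  (4) Nasal Assimilation: no change — [febsusuhu]
  (5) Regressive Voicing Assimilation: [febsusuhu] → [fepsusuhu]
/gogbodev/:
  (1) t-Assibilation: no change — [gogbodev]
  (2) Spirantization: [gogbodev] → [gogbozev]
  (3) Word-Final Devoicing: [gogbozev] → [gogbozef]
  (4) Nasal Assimilation: no change — [gogbozef]
  (5) Regressive Voicing Assimilation: no change — [gogbozef]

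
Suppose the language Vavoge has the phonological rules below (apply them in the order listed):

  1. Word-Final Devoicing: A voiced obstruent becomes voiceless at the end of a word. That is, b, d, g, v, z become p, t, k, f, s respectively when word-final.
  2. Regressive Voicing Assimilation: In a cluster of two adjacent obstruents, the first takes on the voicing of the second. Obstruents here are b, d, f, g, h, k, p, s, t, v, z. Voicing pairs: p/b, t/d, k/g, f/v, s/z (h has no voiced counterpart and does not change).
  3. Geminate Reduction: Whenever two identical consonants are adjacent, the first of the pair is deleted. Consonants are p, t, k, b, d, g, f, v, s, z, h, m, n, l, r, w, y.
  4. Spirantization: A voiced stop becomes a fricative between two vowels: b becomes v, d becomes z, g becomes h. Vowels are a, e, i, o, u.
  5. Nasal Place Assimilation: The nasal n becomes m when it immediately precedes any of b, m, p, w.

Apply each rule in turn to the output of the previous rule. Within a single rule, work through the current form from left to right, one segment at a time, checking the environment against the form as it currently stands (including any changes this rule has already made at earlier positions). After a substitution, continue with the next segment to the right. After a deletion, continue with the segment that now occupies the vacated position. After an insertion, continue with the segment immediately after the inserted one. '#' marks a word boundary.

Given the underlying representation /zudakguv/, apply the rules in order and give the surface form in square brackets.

1 Word-Final Devoicing: [zudakguv] → [zudakguf]
2 Regressive Voicing Assimilation: [zudakguf] → [zudagguf]
3 Geminate Reduction: [zudagguf] → [zudaguf]
4 Spirantization: [zudaguf] → [zuzahuf]
5 Nasal Place Assimilation: no change — [zuzahuf]

[zuzahuf]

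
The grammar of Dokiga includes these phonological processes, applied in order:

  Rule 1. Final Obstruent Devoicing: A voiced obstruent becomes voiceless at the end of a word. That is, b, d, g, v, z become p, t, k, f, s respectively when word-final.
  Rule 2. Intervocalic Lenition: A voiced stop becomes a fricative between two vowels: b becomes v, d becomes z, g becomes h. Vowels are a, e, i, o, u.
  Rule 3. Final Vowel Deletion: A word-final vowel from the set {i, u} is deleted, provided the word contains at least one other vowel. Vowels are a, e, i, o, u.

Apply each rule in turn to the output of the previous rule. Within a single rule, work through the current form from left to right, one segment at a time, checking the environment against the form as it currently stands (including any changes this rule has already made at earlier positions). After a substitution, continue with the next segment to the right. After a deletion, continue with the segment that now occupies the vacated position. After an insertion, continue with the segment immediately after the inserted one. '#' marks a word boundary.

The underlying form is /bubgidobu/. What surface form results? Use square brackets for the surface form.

Rule 1 Final Obstruent Devoicing: no change — [bubgidobu]
Rule 2 Intervocalic Lenition: [bubgidobu] → [bubgizovu]
Rule 3 Final Vowel Deletion: [bubgizovu] → [bubgizov]

[bubgizov]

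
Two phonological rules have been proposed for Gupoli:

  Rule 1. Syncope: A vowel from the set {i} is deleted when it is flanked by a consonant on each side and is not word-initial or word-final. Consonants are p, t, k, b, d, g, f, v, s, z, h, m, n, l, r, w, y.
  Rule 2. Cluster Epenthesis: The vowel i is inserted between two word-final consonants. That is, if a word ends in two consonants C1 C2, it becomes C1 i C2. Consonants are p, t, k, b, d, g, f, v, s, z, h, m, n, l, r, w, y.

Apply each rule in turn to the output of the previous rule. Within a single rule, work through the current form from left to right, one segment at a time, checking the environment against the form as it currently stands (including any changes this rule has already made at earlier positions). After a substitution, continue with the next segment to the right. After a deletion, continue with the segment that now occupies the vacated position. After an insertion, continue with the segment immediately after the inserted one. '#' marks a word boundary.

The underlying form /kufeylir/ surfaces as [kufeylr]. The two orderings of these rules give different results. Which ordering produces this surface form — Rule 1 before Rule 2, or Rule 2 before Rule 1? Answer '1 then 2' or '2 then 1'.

2 then 1

Order 1 then 2:
  1 Syncope: [kufeylir] → [kufeylr]
  2 Cluster Epenthesis: [kufeylr] → [kufeylir]
  result: [kufeylir]
Order 2 then 1:
  2 Cluster Epenthesis: no change — [kufeylir]
  1 Syncope: [kufeylir] → [kufeylr]
  result: [kufeylr]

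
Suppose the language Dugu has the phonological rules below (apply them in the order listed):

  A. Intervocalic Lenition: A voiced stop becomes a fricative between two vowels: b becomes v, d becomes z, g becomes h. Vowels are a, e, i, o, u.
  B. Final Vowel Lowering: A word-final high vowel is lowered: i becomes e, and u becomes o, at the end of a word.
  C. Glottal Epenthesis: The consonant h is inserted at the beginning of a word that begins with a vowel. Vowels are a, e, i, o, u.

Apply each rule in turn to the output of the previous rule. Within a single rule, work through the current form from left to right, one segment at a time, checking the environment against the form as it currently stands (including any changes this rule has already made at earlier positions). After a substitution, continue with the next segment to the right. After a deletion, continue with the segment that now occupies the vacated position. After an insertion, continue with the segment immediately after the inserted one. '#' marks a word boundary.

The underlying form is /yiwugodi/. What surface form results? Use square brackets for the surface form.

A Intervocalic Lenition: [yiwugodi] → [yiwuhozi]
B Final Vowel Lowering: [yiwuhozi] → [yiwuhoze]
C Glottal Epenthesis: no change — [yiwuhoze]

[yiwuhoze]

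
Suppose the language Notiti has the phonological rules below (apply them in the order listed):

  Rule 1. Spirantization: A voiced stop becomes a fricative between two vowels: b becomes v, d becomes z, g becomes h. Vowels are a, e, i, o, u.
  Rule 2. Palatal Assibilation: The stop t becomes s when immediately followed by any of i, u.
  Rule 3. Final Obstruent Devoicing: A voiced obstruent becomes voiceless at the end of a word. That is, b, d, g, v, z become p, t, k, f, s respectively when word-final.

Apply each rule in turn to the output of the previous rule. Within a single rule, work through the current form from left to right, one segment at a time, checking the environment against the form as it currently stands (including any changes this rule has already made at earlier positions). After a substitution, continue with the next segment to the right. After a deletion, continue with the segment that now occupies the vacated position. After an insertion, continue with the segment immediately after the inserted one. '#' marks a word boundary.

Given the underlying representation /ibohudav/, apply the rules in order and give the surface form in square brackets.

[ivohuzaf]

Rule 1 Spirantization: [ibohudav] → [ivohuzav]
Rule 2 Palatal Assibilation: no change — [ivohuzav]
Rule 3 Final Obstruent Devoicing: [ivohuzav] → [ivohuzaf]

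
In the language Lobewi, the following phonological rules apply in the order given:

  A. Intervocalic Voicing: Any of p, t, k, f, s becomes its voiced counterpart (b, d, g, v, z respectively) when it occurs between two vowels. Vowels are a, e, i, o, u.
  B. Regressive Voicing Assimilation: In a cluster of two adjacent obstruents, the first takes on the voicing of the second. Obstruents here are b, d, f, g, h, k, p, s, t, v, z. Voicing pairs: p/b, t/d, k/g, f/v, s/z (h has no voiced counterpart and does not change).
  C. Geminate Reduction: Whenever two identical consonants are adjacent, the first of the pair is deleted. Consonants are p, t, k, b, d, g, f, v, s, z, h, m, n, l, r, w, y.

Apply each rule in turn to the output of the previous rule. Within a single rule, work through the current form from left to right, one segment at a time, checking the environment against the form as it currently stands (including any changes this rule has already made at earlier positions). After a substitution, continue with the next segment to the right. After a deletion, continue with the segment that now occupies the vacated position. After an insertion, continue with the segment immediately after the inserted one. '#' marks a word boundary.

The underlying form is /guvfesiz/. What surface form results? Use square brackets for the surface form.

A Intervocalic Voicing: [guvfesiz] → [guvfeziz]
B Regressive Voicing Assimilation: [guvfeziz] → [guffeziz]
C Geminate Reduction: [guffeziz] → [gufeziz]

[gufeziz]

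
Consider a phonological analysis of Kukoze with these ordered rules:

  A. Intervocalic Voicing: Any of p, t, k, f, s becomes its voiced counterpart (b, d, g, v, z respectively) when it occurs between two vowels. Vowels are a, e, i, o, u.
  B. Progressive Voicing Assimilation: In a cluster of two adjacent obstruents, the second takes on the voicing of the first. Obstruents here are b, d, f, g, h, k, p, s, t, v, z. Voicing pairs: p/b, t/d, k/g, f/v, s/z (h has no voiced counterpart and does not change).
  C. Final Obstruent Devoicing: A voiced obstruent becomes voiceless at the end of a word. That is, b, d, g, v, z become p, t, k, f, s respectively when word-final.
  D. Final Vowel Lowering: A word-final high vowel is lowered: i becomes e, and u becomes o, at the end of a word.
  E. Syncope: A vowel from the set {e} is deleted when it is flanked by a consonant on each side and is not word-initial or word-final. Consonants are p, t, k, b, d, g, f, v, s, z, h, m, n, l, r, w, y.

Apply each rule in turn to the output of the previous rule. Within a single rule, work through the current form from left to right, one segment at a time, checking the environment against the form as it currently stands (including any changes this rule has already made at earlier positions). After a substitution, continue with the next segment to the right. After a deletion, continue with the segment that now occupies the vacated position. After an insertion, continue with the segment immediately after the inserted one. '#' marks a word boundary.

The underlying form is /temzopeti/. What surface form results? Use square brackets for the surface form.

A Intervocalic Voicing: [temzopeti] → [temzobedi]
B Progressive Voicing Assimilation: no change — [temzobedi]
C Final Obstruent Devoicing: no change — [temzobedi]
D Final Vowel Lowering: [temzobedi] → [temzobede]
E Syncope: [temzobede] → [tmzobde]

[tmzobde]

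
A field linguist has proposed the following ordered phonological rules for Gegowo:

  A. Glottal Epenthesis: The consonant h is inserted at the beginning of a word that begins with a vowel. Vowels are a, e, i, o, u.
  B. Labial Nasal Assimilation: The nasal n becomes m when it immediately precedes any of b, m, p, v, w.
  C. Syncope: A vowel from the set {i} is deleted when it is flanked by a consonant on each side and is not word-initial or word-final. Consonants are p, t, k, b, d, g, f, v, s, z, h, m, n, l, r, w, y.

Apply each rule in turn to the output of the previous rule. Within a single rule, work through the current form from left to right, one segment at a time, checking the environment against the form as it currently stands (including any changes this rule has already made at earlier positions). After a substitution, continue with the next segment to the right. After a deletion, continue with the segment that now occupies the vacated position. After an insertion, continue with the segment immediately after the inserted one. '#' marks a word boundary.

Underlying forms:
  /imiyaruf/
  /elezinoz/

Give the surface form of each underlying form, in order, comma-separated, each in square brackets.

[hmyaruf], [heleznoz]

/imiyaruf/:
  A Glottal Epenthesis: [imiyaruf] → [himiyaruf]
  B Labial Nasal Assimilation: no change — [himiyaruf]
  C Syncope: [himiyaruf] → [hmyaruf]
/elezinoz/:
  A Glottal Epenthesis: [elezinoz] → [helezinoz]
  B Labial Nasal Assimilation: no change — [helezinoz]
  C Syncope: [helezinoz] → [heleznoz]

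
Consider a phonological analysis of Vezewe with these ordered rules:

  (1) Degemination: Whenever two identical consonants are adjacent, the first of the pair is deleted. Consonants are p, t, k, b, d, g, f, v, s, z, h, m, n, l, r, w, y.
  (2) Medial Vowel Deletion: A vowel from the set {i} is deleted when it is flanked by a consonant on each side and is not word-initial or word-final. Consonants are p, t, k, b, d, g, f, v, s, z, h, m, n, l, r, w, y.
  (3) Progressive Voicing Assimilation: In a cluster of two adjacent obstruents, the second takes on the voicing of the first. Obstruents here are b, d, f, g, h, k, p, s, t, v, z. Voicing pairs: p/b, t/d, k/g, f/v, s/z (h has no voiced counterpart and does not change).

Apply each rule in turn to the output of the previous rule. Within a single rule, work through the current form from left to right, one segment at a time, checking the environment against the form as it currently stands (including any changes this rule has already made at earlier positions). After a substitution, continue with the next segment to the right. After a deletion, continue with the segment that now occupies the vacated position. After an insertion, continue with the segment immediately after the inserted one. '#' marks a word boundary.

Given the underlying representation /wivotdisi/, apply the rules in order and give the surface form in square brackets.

(1) Degemination: no change — [wivotdisi]
(2) Medial Vowel Deletion: [wivotdisi] → [wvotdsi]
(3) Progressive Voicing Assimilation: [wvotdsi] → [wvottsi]

[wvottsi]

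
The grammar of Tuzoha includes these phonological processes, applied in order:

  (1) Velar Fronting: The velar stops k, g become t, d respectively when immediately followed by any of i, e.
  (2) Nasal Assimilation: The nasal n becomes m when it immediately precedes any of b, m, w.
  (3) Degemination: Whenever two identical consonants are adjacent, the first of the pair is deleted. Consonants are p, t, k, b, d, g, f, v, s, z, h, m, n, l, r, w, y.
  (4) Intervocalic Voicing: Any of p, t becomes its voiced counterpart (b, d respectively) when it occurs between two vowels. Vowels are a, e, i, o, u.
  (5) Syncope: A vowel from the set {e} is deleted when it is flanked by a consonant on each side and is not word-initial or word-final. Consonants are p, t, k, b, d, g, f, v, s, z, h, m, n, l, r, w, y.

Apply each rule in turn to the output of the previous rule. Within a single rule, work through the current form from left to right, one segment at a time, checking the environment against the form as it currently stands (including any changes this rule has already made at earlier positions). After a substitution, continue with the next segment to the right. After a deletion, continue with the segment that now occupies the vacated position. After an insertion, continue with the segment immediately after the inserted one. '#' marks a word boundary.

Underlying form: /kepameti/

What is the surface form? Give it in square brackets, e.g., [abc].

(1) Velar Fronting: [kepameti] → [tepameti]
(2) Nasal Assimilation: no change — [tepameti]
(3) Degemination: no change — [tepameti]
(4) Intervocalic Voicing: [tepameti] → [tebamedi]
(5) Syncope: [tebamedi] → [tbamdi]

[tbamdi]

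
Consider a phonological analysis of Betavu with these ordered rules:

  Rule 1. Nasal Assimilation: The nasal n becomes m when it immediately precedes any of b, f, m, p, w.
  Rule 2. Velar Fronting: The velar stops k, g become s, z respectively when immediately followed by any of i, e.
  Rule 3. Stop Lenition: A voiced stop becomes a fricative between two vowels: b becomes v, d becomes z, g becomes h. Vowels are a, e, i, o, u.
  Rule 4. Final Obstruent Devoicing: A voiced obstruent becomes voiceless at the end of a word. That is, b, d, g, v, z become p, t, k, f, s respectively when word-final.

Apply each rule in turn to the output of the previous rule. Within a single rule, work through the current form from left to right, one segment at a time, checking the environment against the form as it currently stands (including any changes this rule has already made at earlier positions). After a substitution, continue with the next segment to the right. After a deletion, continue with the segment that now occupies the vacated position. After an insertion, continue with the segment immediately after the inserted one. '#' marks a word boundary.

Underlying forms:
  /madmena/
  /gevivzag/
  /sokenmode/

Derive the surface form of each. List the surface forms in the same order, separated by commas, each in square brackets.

/madmena/:
  Rule 1 Nasal Assimilation: no change — [madmena]
  Rule 2 Velar Fronting: no change — [madmena]
  Rule 3 Stop Lenition: no change — [madmena]
  Rule 4 Final Obstruent Devoicing: no change — [madmena]
/gevivzag/:
  Rule 1 Nasal Assimilation: no change — [gevivzag]
  Rule 2 Velar Fronting: [gevivzag] → [zevivzag]
  Rule 3 Stop Lenition: no change — [zevivzag]
  Rule 4 Final Obstruent Devoicing: [zevivzag] → [zevivzak]
/sokenmode/:
  Rule 1 Nasal Assimilation: [sokenmode] → [sokemmode]
  Rule 2 Velar Fronting: [sokemmode] → [sosemmode]
  Rule 3 Stop Lenition: [sosemmode] → [sosemmoze]
  Rule 4 Final Obstruent Devoicing: no change — [sosemmoze]

[madmena], [zevivzak], [sosemmoze]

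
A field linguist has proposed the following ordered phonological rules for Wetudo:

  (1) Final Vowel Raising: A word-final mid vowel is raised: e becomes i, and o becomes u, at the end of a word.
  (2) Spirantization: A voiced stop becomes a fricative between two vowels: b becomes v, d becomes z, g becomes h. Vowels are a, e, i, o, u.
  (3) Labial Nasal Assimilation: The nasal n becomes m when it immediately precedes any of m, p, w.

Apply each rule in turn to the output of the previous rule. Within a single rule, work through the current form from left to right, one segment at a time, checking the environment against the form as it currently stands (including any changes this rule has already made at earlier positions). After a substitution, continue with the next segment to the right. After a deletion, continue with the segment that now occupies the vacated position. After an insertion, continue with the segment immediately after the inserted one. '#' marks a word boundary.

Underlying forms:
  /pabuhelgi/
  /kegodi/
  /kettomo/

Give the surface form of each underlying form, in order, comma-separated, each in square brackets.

/pabuhelgi/:
  (1) Final Vowel Raising: no change — [pabuhelgi]
  (2) Spirantization: [pabuhelgi] → [pavuhelgi]
  (3) Labial Nasal Assimilation: no change — [pavuhelgi]
/kegodi/:
  (1) Final Vowel Raising: no change — [kegodi]
  (2) Spirantization: [kegodi] → [kehozi]
  (3) Labial Nasal Assimilation: no change — [kehozi]
/kettomo/:
  (1) Final Vowel Raising: [kettomo] → [kettomu]
  (2) Spirantization: no change — [kettomu]
  (3) Labial Nasal Assimilation: no change — [kettomu]

[pavuhelgi], [kehozi], [kettomu]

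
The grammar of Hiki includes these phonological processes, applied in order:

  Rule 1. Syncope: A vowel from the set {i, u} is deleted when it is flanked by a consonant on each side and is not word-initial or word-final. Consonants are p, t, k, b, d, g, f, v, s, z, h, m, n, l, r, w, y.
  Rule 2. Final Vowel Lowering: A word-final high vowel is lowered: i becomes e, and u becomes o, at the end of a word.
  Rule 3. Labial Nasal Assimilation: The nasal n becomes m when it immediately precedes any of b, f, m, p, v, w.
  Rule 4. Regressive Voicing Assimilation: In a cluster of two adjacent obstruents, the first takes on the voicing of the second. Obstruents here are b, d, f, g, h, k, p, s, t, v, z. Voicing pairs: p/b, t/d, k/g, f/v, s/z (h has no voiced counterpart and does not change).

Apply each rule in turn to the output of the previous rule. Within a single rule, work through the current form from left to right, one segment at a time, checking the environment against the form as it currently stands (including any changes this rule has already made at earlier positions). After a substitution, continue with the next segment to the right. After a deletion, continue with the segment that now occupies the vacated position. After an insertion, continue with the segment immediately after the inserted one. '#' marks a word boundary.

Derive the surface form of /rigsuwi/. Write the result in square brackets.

Rule 1 Syncope: [rigsuwi] → [rgswi]
Rule 2 Final Vowel Lowering: [rgswi] → [rgswe]
Rule 3 Labial Nasal Assimilation: no change — [rgswe]
Rule 4 Regressive Voicing Assimilation: [rgswe] → [rkswe]

[rkswe]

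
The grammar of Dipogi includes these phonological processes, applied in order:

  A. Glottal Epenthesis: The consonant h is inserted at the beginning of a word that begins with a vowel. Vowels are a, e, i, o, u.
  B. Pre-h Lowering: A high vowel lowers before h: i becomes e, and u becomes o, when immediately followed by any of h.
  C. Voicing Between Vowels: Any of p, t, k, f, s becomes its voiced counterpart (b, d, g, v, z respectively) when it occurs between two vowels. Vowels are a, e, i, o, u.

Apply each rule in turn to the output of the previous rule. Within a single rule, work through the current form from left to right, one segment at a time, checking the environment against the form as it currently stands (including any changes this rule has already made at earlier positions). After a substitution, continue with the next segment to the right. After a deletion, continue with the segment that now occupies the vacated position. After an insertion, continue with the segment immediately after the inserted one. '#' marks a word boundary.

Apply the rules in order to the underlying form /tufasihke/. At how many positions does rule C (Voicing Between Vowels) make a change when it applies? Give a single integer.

A Glottal Epenthesis: no change — [tufasihke]
B Pre-h Lowering: [tufasihke] → [tufasehke]
C Voicing Between Vowels: [tufasehke] → [tuvazehke]
Rule C changed 2 position(s).

2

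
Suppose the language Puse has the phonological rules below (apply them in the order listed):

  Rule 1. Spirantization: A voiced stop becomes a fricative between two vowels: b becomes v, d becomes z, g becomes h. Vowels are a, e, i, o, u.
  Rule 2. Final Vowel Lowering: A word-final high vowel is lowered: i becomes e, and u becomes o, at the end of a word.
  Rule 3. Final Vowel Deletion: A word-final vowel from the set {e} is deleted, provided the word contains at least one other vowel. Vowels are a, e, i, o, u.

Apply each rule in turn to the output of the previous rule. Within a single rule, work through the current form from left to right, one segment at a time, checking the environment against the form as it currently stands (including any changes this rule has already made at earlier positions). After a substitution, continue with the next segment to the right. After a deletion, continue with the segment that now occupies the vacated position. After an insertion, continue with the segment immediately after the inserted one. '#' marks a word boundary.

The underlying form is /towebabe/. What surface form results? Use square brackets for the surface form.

Rule 1 Spirantization: [towebabe] → [towevave]
Rule 2 Final Vowel Lowering: no change — [towevave]
Rule 3 Final Vowel Deletion: [towevave] → [towevav]

[towevav]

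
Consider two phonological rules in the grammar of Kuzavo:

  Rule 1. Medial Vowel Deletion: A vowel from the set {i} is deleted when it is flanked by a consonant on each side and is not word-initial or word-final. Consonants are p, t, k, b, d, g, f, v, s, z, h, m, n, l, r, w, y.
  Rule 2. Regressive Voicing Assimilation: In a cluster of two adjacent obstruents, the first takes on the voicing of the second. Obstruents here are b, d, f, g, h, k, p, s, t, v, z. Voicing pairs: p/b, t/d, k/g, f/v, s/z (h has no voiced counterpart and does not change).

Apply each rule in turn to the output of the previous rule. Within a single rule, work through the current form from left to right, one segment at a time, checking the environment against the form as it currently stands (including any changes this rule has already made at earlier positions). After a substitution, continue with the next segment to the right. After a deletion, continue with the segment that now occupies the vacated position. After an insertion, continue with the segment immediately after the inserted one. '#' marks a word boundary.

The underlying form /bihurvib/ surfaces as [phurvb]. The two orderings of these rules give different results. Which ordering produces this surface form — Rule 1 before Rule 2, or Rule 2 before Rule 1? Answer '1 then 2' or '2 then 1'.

Order 1 then 2:
  1 Medial Vowel Deletion: [bihurvib] → [bhurvb]
  2 Regressive Voicing Assimilation: [bhurvb] → [phurvb]
  result: [phurvb]
Order 2 then 1:
  2 Regressive Voicing Assimilation: no change — [bihurvib]
  1 Medial Vowel Deletion: [bihurvib] → [bhurvb]
  result: [bhurvb]

1 then 2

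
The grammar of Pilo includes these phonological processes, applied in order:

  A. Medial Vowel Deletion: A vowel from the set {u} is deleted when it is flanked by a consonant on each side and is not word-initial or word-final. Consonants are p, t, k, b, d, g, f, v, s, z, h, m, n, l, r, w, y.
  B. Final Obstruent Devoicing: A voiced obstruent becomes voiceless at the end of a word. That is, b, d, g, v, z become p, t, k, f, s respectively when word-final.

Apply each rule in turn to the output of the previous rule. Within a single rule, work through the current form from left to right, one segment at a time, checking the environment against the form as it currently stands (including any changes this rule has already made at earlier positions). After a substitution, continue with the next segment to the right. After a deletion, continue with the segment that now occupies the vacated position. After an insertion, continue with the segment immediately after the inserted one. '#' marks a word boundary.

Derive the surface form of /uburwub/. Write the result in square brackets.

[ubrwp]

A Medial Vowel Deletion: [uburwub] → [ubrwb]
B Final Obstruent Devoicing: [ubrwb] → [ubrwp]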